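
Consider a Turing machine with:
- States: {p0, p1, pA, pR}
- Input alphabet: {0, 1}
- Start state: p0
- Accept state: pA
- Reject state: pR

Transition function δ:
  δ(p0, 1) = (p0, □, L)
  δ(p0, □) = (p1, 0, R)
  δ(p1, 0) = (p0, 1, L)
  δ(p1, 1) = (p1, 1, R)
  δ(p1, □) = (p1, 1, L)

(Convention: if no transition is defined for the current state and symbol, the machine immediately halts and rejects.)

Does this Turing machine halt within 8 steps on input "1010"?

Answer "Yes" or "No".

Execution trace:
Initial: [p0]1010
Step 1: δ(p0, 1) = (p0, □, L) → [p0]□□010
Step 2: δ(p0, □) = (p1, 0, R) → 0[p1]□010
Step 3: δ(p1, □) = (p1, 1, L) → [p1]01010
Step 4: δ(p1, 0) = (p0, 1, L) → [p0]□11010
Step 5: δ(p0, □) = (p1, 0, R) → 0[p1]11010
Step 6: δ(p1, 1) = (p1, 1, R) → 01[p1]1010
Step 7: δ(p1, 1) = (p1, 1, R) → 011[p1]010
Step 8: δ(p1, 0) = (p0, 1, L) → 01[p0]1110

The machine has not reached a halting state after 8 steps.
The machine did not halt within the 8-step bound.

Answer: No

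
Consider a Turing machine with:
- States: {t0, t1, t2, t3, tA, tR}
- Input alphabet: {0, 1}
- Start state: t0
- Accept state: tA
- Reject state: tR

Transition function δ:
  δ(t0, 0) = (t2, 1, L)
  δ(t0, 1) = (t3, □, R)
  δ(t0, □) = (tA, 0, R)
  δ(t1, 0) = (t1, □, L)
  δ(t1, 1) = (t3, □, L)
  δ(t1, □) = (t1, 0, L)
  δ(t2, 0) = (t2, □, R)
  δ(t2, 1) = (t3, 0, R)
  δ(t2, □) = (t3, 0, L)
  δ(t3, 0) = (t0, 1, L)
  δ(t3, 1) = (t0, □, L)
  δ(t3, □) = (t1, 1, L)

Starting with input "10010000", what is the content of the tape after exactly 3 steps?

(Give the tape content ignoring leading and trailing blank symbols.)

Execution trace:
Initial: [t0]10010000
Step 1: δ(t0, 1) = (t3, □, R) → □[t3]0010000
Step 2: δ(t3, 0) = (t0, 1, L) → [t0]□1010000
Step 3: δ(t0, □) = (tA, 0, R) → 0[tA]1010000

The machine reaches the accept state tA and halts.

After 3 steps, the tape (ignoring leading/trailing blanks) is: 01010000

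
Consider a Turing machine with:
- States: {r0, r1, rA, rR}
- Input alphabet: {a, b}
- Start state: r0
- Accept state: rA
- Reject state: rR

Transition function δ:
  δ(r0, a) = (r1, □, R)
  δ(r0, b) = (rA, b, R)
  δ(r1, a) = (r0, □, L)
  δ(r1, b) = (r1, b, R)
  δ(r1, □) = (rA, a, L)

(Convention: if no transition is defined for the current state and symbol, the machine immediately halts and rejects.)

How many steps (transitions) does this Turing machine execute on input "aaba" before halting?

Execution trace:
Initial: [r0]aaba
Step 1: δ(r0, a) = (r1, □, R) → □[r1]aba
Step 2: δ(r1, a) = (r0, □, L) → [r0]□□ba

No transition is defined for δ(r0, □). By convention the machine halts and rejects.

The machine executed 2 steps before halting.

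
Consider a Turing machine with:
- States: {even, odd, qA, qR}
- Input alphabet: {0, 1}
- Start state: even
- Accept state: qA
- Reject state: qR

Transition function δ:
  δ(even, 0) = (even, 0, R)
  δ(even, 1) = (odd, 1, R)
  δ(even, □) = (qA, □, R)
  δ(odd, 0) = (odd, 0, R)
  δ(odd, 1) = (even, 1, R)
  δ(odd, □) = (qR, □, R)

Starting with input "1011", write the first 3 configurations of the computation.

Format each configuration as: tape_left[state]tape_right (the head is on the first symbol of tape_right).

Transitions applied:
Step 1: δ(even, 1) = (odd, 1, R)
Step 2: δ(odd, 0) = (odd, 0, R)

The first 3 configurations are:
[even]1011 ⊢ 1[odd]011 ⊢ 10[odd]11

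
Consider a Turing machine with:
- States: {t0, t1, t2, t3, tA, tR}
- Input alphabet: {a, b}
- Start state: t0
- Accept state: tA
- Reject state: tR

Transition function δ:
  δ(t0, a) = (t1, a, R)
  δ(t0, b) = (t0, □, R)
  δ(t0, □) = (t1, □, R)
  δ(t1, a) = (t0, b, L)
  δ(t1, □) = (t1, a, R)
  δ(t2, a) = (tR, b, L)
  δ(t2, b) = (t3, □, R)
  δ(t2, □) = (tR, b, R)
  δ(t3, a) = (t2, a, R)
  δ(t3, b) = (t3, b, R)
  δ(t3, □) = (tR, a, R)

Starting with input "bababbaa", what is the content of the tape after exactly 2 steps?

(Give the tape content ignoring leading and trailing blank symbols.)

Execution trace:
Initial: [t0]bababbaa
Step 1: δ(t0, b) = (t0, □, R) → □[t0]ababbaa
Step 2: δ(t0, a) = (t1, a, R) → □a[t1]babbaa

No transition is defined for δ(t1, b). By convention the machine halts and rejects.

After 2 steps, the tape (ignoring leading/trailing blanks) is: ababbaa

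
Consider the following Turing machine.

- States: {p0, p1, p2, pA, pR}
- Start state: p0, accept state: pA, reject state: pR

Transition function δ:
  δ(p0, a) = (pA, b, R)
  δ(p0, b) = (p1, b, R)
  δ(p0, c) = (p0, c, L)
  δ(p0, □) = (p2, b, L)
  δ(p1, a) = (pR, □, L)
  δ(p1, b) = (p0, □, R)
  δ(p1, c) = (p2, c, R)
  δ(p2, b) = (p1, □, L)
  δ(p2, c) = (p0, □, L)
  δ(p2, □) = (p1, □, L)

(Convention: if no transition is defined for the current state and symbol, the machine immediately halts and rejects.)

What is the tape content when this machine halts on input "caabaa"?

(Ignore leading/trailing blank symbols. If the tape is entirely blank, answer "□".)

Execution trace:
Initial: [p0]caabaa
Step 1: δ(p0, c) = (p0, c, L) → [p0]□caabaa
Step 2: δ(p0, □) = (p2, b, L) → [p2]□bcaabaa
Step 3: δ(p2, □) = (p1, □, L) → [p1]□□bcaabaa

No transition is defined for δ(p1, □). By convention the machine halts and rejects.

Final tape (ignoring leading/trailing blanks): bcaabaa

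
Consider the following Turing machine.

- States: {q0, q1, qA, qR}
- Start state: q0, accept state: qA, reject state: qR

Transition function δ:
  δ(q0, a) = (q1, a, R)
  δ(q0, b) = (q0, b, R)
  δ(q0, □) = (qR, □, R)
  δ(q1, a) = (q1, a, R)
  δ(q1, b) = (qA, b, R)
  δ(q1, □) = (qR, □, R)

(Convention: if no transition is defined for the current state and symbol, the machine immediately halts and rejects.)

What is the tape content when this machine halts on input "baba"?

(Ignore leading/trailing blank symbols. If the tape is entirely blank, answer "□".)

Execution trace:
Initial: [q0]baba
Step 1: δ(q0, b) = (q0, b, R) → b[q0]aba
Step 2: δ(q0, a) = (q1, a, R) → ba[q1]ba
Step 3: δ(q1, b) = (qA, b, R) → bab[qA]a

The machine reaches the accept state qA and halts.

Final tape (ignoring leading/trailing blanks): baba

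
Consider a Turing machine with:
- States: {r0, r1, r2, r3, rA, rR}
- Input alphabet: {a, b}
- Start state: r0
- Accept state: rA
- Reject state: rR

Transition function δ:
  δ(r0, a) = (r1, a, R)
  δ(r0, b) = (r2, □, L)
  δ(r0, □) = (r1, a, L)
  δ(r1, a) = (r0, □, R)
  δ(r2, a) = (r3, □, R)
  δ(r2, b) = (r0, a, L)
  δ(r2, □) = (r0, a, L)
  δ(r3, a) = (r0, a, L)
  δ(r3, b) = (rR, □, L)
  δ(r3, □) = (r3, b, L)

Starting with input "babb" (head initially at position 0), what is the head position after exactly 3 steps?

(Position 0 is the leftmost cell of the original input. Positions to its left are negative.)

Execution trace (head position shown):
Step 0: [r0]babb  (head at position 0)
Step 1: move left → [r2]□□abb  (head at position -1)
Step 2: move left → [r0]□a□abb  (head at position -2)
Step 3: move left → [r1]□aa□abb  (head at position -3)

After 3 steps, the head is at position -3.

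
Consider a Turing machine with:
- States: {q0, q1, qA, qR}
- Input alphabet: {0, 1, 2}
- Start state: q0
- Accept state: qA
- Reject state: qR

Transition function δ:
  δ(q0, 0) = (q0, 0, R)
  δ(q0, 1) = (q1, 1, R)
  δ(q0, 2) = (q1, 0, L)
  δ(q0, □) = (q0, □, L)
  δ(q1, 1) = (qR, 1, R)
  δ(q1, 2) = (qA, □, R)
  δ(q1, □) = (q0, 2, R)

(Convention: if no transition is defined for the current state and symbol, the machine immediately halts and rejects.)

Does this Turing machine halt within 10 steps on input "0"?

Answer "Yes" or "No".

Execution trace:
Initial: [q0]0
Step 1: δ(q0, 0) = (q0, 0, R) → 0[q0]□
Step 2: δ(q0, □) = (q0, □, L) → [q0]0□
Step 3: δ(q0, 0) = (q0, 0, R) → 0[q0]□
Step 4: δ(q0, □) = (q0, □, L) → [q0]0□
Step 5: δ(q0, 0) = (q0, 0, R) → 0[q0]□
Step 6: δ(q0, □) = (q0, □, L) → [q0]0□
Step 7: δ(q0, 0) = (q0, 0, R) → 0[q0]□
Step 8: δ(q0, □) = (q0, □, L) → [q0]0□
Step 9: δ(q0, 0) = (q0, 0, R) → 0[q0]□
Step 10: δ(q0, □) = (q0, □, L) → [q0]0□

The machine has not reached a halting state after 10 steps.
The machine did not halt within the 10-step bound.

Answer: No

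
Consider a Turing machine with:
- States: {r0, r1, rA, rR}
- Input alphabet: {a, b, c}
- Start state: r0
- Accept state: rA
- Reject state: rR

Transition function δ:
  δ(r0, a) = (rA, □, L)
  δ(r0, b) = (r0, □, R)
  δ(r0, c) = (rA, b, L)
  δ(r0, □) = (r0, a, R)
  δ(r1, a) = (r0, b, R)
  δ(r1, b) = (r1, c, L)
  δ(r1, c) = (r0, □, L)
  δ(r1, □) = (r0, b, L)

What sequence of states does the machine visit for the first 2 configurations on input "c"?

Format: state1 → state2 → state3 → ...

Execution trace:
Initial: [r0]c
Step 1: δ(r0, c) = (rA, b, L) → [rA]□b

The machine reaches the accept state rA and halts.

State sequence: r0 → rA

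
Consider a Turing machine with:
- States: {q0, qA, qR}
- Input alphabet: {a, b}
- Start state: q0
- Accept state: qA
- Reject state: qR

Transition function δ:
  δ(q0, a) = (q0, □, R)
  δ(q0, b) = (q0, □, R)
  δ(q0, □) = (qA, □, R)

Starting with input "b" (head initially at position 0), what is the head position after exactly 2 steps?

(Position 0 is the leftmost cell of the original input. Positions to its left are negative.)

Execution trace (head position shown):
Step 0: [q0]b  (head at position 0)
Step 1: move right → □[q0]□  (head at position 1)
Step 2: move right → □□[qA]□  (head at position 2)

After 2 steps, the head is at position 2.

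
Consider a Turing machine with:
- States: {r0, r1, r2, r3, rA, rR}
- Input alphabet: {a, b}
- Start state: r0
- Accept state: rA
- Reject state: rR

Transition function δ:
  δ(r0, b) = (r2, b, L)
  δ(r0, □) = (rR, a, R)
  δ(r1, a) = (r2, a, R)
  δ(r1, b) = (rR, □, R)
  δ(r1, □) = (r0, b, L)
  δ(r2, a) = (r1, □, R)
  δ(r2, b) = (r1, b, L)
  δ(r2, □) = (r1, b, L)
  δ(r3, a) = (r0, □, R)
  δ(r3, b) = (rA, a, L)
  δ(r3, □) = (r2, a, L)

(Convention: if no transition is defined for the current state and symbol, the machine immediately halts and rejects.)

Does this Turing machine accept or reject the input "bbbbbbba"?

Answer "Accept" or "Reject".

Execution trace:
Initial: [r0]bbbbbbba
Step 1: δ(r0, b) = (r2, b, L) → [r2]□bbbbbbba
Step 2: δ(r2, □) = (r1, b, L) → [r1]□bbbbbbbba
Step 3: δ(r1, □) = (r0, b, L) → [r0]□bbbbbbbbba
Step 4: δ(r0, □) = (rR, a, R) → a[rR]bbbbbbbbba

The machine reaches the reject state rR and halts.

Answer: Reject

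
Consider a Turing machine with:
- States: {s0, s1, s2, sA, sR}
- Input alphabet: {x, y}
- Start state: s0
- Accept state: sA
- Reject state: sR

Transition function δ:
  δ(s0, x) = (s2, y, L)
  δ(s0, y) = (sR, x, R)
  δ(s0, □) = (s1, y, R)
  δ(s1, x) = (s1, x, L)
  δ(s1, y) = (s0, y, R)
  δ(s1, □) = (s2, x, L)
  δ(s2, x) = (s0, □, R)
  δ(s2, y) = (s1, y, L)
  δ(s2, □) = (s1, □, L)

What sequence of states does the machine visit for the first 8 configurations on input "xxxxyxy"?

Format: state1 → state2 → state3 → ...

Execution trace:
Initial: [s0]xxxxyxy
Step 1: δ(s0, x) = (s2, y, L) → [s2]□yxxxyxy
Step 2: δ(s2, □) = (s1, □, L) → [s1]□□yxxxyxy
Step 3: δ(s1, □) = (s2, x, L) → [s2]□x□yxxxyxy
Step 4: δ(s2, □) = (s1, □, L) → [s1]□□x□yxxxyxy
Step 5: δ(s1, □) = (s2, x, L) → [s2]□x□x□yxxxyxy
Step 6: δ(s2, □) = (s1, □, L) → [s1]□□x□x□yxxxyxy
Step 7: δ(s1, □) = (s2, x, L) → [s2]□x□x□x□yxxxyxy

State sequence: s0 → s2 → s1 → s2 → s1 → s2 → s1 → s2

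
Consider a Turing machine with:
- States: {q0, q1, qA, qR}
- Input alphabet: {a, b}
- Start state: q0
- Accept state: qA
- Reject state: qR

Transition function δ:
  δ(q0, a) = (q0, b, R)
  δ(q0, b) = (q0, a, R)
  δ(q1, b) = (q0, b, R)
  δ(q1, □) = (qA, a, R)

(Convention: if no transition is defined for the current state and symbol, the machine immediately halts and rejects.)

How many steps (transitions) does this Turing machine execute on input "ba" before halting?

Execution trace:
Initial: [q0]ba
Step 1: δ(q0, b) = (q0, a, R) → a[q0]a
Step 2: δ(q0, a) = (q0, b, R) → ab[q0]□

No transition is defined for δ(q0, □). By convention the machine halts and rejects.

The machine executed 2 steps before halting.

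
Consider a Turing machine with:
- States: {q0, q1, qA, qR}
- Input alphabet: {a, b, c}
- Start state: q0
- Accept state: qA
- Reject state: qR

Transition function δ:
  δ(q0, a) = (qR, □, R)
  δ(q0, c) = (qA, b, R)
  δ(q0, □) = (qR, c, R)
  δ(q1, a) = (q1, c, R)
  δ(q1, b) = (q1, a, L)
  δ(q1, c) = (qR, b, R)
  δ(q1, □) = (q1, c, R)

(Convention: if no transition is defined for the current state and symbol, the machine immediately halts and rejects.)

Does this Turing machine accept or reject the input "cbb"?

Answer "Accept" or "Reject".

Execution trace:
Initial: [q0]cbb
Step 1: δ(q0, c) = (qA, b, R) → b[qA]bb

The machine reaches the accept state qA and halts.

Answer: Accept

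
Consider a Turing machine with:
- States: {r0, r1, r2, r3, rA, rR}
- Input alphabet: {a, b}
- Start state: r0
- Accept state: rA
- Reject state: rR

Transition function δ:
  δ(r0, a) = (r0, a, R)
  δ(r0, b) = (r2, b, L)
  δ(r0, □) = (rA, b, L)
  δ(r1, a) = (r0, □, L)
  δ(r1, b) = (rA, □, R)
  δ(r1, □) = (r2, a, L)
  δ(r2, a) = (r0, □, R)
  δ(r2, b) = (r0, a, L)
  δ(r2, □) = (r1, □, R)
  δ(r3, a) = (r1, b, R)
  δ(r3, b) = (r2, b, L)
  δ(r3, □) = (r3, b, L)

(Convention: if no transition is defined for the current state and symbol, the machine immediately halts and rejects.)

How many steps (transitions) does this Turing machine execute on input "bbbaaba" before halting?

Execution trace:
Initial: [r0]bbbaaba
Step 1: δ(r0, b) = (r2, b, L) → [r2]□bbbaaba
Step 2: δ(r2, □) = (r1, □, R) → □[r1]bbbaaba
Step 3: δ(r1, b) = (rA, □, R) → □□[rA]bbaaba

The machine reaches the accept state rA and halts.

The machine executed 3 steps before halting.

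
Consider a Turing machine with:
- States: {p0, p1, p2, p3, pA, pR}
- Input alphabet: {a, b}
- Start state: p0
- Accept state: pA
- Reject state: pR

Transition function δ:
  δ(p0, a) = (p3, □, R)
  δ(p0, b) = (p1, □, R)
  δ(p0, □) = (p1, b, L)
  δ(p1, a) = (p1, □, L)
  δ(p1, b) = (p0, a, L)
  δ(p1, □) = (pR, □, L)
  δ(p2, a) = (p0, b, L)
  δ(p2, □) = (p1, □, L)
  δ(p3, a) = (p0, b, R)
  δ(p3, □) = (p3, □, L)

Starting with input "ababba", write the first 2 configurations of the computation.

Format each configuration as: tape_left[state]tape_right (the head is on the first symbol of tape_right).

Transitions applied:
Step 1: δ(p0, a) = (p3, □, R)

The first 2 configurations are:
[p0]ababba ⊢ □[p3]babba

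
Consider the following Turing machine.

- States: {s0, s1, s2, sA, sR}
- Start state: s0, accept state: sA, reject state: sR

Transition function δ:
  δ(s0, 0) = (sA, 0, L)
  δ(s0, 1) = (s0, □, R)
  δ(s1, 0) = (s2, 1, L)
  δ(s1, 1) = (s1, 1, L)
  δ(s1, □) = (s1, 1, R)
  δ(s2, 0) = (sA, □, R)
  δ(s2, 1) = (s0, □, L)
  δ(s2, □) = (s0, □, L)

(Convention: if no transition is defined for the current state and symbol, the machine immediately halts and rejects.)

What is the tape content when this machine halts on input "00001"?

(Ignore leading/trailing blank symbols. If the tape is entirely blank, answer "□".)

Execution trace:
Initial: [s0]00001
Step 1: δ(s0, 0) = (sA, 0, L) → [sA]□00001

The machine reaches the accept state sA and halts.

Final tape (ignoring leading/trailing blanks): 00001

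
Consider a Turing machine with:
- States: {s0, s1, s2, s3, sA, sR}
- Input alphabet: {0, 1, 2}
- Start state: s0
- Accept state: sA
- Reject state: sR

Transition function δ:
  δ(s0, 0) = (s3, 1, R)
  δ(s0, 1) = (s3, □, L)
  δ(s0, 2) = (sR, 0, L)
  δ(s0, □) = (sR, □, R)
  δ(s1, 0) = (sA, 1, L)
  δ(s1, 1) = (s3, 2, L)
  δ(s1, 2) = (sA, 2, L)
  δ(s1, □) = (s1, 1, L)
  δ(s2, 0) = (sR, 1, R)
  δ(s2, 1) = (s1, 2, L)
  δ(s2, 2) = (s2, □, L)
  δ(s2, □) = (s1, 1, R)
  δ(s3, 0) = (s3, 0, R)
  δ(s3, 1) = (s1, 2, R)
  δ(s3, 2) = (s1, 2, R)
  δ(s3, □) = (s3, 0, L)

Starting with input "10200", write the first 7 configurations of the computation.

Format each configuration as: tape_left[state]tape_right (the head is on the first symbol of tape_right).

Transitions applied:
Step 1: δ(s0, 1) = (s3, □, L)
Step 2: δ(s3, □) = (s3, 0, L)
Step 3: δ(s3, □) = (s3, 0, L)
Step 4: δ(s3, □) = (s3, 0, L)
Step 5: δ(s3, □) = (s3, 0, L)
Step 6: δ(s3, □) = (s3, 0, L)

The first 7 configurations are:
[s0]10200 ⊢ [s3]□□0200 ⊢ [s3]□0□0200 ⊢ [s3]□00□0200 ⊢ [s3]□000□0200 ⊢ [s3]□0000□0200 ⊢ [s3]□00000□0200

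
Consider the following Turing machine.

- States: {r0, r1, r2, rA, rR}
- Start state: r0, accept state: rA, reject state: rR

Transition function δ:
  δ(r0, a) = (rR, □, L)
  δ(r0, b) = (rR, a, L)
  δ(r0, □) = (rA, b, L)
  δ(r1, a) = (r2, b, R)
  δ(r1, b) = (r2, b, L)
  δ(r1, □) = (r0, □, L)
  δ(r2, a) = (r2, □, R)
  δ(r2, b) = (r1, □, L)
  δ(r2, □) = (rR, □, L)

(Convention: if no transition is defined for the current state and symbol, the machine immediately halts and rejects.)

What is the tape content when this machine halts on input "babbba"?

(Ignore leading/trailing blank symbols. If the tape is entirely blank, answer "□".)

Execution trace:
Initial: [r0]babbba
Step 1: δ(r0, b) = (rR, a, L) → [rR]□aabbba

The machine reaches the reject state rR and halts.

Final tape (ignoring leading/trailing blanks): aabbba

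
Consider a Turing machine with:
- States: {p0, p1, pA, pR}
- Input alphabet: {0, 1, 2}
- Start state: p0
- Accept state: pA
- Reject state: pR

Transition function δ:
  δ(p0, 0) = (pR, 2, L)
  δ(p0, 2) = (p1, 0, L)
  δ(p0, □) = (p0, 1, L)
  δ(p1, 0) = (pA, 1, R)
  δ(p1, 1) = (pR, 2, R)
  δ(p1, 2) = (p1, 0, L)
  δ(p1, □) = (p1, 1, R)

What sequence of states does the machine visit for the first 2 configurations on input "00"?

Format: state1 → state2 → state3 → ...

Execution trace:
Initial: [p0]00
Step 1: δ(p0, 0) = (pR, 2, L) → [pR]□20

The machine reaches the reject state pR and halts.

State sequence: p0 → pR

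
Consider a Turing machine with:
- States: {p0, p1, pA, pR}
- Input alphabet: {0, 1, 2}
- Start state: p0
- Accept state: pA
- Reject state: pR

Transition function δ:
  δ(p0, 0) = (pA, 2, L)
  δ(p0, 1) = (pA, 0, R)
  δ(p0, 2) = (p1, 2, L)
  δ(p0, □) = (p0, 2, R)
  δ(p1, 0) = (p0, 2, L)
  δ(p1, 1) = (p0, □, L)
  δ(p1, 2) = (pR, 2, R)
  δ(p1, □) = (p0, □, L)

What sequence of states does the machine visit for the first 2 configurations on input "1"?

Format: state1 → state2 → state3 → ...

Execution trace:
Initial: [p0]1
Step 1: δ(p0, 1) = (pA, 0, R) → 0[pA]□

The machine reaches the accept state pA and halts.

State sequence: p0 → pA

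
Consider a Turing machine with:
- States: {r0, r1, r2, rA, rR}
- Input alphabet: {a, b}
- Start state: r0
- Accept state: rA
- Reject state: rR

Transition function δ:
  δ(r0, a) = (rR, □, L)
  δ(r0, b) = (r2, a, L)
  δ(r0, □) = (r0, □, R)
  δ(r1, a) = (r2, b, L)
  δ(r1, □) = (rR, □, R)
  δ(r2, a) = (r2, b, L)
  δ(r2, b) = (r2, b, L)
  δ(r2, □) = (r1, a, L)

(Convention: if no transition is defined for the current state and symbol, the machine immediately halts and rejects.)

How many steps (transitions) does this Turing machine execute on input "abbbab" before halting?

Execution trace:
Initial: [r0]abbbab
Step 1: δ(r0, a) = (rR, □, L) → [rR]□□bbbab

The machine reaches the reject state rR and halts.

The machine executed 1 step before halting.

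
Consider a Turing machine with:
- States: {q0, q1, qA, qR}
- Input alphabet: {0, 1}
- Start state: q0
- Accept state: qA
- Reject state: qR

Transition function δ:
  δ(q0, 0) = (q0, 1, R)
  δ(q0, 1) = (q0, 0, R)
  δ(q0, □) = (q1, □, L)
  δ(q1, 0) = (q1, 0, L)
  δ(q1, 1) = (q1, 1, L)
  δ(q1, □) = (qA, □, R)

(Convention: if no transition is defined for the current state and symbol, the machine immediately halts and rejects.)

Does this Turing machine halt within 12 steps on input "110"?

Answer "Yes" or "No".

Execution trace:
Initial: [q0]110
Step 1: δ(q0, 1) = (q0, 0, R) → 0[q0]10
Step 2: δ(q0, 1) = (q0, 0, R) → 00[q0]0
Step 3: δ(q0, 0) = (q0, 1, R) → 001[q0]□
Step 4: δ(q0, □) = (q1, □, L) → 00[q1]1□
Step 5: δ(q1, 1) = (q1, 1, L) → 0[q1]01□
Step 6: δ(q1, 0) = (q1, 0, L) → [q1]001□
Step 7: δ(q1, 0) = (q1, 0, L) → [q1]□001□
Step 8: δ(q1, □) = (qA, □, R) → □[qA]001□

The machine reaches the accept state qA and halts.
The machine halted after 8 steps (within the 12-step bound).

Answer: Yes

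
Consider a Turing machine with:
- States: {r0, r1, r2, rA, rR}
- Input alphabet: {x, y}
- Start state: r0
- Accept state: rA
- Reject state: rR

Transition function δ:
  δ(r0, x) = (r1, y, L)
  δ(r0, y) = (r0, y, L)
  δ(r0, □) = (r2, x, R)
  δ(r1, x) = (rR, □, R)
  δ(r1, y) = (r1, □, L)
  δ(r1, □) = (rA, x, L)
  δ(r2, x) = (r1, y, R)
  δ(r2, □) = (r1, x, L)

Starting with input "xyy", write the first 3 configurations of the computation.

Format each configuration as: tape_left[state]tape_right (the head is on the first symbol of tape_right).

Transitions applied:
Step 1: δ(r0, x) = (r1, y, L)
Step 2: δ(r1, □) = (rA, x, L)

The first 3 configurations are:
[r0]xyy ⊢ [r1]□yyy ⊢ [rA]□xyyy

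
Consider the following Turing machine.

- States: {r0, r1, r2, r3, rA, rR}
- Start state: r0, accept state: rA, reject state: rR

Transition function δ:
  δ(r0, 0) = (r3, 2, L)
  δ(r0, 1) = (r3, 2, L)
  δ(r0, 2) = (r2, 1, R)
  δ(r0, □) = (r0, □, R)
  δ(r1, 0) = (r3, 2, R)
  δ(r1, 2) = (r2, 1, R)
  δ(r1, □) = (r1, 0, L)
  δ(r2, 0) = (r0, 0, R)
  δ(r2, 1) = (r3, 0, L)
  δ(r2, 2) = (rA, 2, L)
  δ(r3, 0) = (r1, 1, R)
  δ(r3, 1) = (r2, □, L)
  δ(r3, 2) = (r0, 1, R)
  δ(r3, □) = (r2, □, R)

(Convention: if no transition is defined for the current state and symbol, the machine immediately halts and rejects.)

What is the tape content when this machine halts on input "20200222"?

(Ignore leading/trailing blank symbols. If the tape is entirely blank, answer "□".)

Execution trace:
Initial: [r0]20200222
Step 1: δ(r0, 2) = (r2, 1, R) → 1[r2]0200222
Step 2: δ(r2, 0) = (r0, 0, R) → 10[r0]200222
Step 3: δ(r0, 2) = (r2, 1, R) → 101[r2]00222
Step 4: δ(r2, 0) = (r0, 0, R) → 1010[r0]0222
Step 5: δ(r0, 0) = (r3, 2, L) → 101[r3]02222
Step 6: δ(r3, 0) = (r1, 1, R) → 1011[r1]2222
Step 7: δ(r1, 2) = (r2, 1, R) → 10111[r2]222
Step 8: δ(r2, 2) = (rA, 2, L) → 1011[rA]1222

The machine reaches the accept state rA and halts.

Final tape (ignoring leading/trailing blanks): 10111222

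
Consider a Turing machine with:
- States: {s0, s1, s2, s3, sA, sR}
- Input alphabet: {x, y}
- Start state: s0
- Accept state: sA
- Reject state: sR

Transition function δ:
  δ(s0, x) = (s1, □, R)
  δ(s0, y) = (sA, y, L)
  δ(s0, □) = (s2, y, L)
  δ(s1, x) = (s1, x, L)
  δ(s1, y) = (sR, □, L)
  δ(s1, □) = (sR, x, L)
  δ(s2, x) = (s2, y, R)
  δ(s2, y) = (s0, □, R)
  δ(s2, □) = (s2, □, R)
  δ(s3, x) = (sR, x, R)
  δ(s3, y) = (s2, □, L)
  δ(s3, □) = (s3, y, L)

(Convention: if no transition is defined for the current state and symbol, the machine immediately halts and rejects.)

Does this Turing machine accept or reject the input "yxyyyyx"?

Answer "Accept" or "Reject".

Execution trace:
Initial: [s0]yxyyyyx
Step 1: δ(s0, y) = (sA, y, L) → [sA]□yxyyyyx

The machine reaches the accept state sA and halts.

Answer: Accept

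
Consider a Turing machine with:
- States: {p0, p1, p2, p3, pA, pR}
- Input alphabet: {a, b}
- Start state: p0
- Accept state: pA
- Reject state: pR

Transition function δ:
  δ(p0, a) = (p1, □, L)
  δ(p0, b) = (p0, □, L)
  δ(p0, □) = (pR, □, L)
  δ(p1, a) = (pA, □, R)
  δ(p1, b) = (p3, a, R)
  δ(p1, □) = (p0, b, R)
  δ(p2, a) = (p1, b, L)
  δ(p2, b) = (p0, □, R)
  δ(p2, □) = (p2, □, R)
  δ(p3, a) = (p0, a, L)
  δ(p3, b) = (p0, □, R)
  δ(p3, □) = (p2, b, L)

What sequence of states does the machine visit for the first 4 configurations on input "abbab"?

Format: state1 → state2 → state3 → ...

Execution trace:
Initial: [p0]abbab
Step 1: δ(p0, a) = (p1, □, L) → [p1]□□bbab
Step 2: δ(p1, □) = (p0, b, R) → b[p0]□bbab
Step 3: δ(p0, □) = (pR, □, L) → [pR]b□bbab

The machine reaches the reject state pR and halts.

State sequence: p0 → p1 → p0 → pR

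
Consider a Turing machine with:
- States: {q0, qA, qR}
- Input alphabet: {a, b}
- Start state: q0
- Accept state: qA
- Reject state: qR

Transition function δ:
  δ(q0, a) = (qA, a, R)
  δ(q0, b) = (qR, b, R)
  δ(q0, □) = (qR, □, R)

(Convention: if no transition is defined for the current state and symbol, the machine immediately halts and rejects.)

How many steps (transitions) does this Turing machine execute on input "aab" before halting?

Execution trace:
Initial: [q0]aab
Step 1: δ(q0, a) = (qA, a, R) → a[qA]ab

The machine reaches the accept state qA and halts.

The machine executed 1 step before halting.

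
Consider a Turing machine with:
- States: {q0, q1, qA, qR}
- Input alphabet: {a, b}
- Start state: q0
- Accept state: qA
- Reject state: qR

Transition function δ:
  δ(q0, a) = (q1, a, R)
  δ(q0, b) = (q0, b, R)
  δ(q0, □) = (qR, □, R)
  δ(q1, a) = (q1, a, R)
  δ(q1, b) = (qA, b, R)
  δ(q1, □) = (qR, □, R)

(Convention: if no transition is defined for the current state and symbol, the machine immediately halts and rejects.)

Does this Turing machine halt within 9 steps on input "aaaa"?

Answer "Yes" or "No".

Execution trace:
Initial: [q0]aaaa
Step 1: δ(q0, a) = (q1, a, R) → a[q1]aaa
Step 2: δ(q1, a) = (q1, a, R) → aa[q1]aa
Step 3: δ(q1, a) = (q1, a, R) → aaa[q1]a
Step 4: δ(q1, a) = (q1, a, R) → aaaa[q1]□
Step 5: δ(q1, □) = (qR, □, R) → aaaa□[qR]□

The machine reaches the reject state qR and halts.
The machine halted after 5 steps (within the 9-step bound).

Answer: Yes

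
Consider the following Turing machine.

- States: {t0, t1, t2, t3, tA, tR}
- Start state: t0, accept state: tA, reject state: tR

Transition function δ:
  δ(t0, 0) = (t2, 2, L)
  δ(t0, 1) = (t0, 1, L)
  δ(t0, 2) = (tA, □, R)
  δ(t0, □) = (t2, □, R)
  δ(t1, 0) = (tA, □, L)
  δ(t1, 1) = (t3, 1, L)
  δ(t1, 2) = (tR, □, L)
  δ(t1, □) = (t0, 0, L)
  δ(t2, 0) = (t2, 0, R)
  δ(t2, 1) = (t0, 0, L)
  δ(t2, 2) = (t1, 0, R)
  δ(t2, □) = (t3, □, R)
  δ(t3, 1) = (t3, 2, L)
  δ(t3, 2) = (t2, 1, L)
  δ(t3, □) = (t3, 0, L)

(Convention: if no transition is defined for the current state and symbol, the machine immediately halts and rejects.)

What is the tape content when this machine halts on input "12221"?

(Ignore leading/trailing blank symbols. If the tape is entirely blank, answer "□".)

Execution trace:
Initial: [t0]12221
Step 1: δ(t0, 1) = (t0, 1, L) → [t0]□12221
Step 2: δ(t0, □) = (t2, □, R) → □[t2]12221
Step 3: δ(t2, 1) = (t0, 0, L) → [t0]□02221
Step 4: δ(t0, □) = (t2, □, R) → □[t2]02221
Step 5: δ(t2, 0) = (t2, 0, R) → □0[t2]2221
Step 6: δ(t2, 2) = (t1, 0, R) → □00[t1]221
Step 7: δ(t1, 2) = (tR, □, L) → □0[tR]0□21

The machine reaches the reject state tR and halts.

Final tape (ignoring leading/trailing blanks): 00□21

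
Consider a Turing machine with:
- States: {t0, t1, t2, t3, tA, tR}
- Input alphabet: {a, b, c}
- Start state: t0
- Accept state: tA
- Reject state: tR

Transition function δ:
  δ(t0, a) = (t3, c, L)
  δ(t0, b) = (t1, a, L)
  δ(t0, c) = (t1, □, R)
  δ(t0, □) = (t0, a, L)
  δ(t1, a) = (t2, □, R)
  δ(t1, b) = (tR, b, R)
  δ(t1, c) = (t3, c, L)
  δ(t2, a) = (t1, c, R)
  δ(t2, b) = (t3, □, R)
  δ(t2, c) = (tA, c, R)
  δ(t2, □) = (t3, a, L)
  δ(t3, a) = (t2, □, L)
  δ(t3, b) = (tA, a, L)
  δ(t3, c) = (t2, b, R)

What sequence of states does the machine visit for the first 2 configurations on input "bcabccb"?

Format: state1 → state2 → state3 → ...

Execution trace:
Initial: [t0]bcabccb
Step 1: δ(t0, b) = (t1, a, L) → [t1]□acabccb

No transition is defined for δ(t1, □). By convention the machine halts and rejects.

State sequence: t0 → t1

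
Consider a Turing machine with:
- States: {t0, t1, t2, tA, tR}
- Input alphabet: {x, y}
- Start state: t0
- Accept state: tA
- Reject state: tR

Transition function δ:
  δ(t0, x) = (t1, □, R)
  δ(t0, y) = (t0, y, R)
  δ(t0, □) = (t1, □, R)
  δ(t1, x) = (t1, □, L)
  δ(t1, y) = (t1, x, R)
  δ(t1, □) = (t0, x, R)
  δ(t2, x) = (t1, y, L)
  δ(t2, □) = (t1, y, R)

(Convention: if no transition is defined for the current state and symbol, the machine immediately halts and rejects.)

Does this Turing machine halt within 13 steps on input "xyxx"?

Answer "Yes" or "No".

Execution trace:
Initial: [t0]xyxx
Step 1: δ(t0, x) = (t1, □, R) → □[t1]yxx
Step 2: δ(t1, y) = (t1, x, R) → □x[t1]xx
Step 3: δ(t1, x) = (t1, □, L) → □[t1]x□x
Step 4: δ(t1, x) = (t1, □, L) → [t1]□□□x
Step 5: δ(t1, □) = (t0, x, R) → x[t0]□□x
Step 6: δ(t0, □) = (t1, □, R) → x□[t1]□x
Step 7: δ(t1, □) = (t0, x, R) → x□x[t0]x
Step 8: δ(t0, x) = (t1, □, R) → x□x□[t1]□
Step 9: δ(t1, □) = (t0, x, R) → x□x□x[t0]□
Step 10: δ(t0, □) = (t1, □, R) → x□x□x□[t1]□
Step 11: δ(t1, □) = (t0, x, R) → x□x□x□x[t0]□
Step 12: δ(t0, □) = (t1, □, R) → x□x□x□x□[t1]□
Step 13: δ(t1, □) = (t0, x, R) → x□x□x□x□x[t0]□

The machine has not reached a halting state after 13 steps.
The machine did not halt within the 13-step bound.

Answer: No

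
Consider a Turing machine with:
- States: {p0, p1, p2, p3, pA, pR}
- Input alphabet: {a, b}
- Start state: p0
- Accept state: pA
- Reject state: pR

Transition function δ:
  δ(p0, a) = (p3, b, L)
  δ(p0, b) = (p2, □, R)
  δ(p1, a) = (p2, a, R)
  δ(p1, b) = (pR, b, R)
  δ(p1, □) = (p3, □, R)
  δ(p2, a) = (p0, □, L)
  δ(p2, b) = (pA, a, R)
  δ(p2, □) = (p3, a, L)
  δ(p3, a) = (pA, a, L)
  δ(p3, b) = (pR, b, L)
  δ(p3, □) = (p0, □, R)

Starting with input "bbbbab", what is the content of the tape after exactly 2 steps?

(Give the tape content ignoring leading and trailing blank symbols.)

Execution trace:
Initial: [p0]bbbbab
Step 1: δ(p0, b) = (p2, □, R) → □[p2]bbbab
Step 2: δ(p2, b) = (pA, a, R) → □a[pA]bbab

The machine reaches the accept state pA and halts.

After 2 steps, the tape (ignoring leading/trailing blanks) is: abbab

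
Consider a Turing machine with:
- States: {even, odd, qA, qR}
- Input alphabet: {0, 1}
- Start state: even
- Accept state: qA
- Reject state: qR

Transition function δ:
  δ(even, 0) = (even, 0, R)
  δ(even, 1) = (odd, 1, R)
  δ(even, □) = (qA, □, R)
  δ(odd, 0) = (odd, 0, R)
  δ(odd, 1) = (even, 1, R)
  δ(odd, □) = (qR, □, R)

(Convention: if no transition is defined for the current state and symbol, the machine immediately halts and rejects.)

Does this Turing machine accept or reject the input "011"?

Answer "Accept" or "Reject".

Execution trace:
Initial: [even]011
Step 1: δ(even, 0) = (even, 0, R) → 0[even]11
Step 2: δ(even, 1) = (odd, 1, R) → 01[odd]1
Step 3: δ(odd, 1) = (even, 1, R) → 011[even]□
Step 4: δ(even, □) = (qA, □, R) → 011□[qA]□

The machine reaches the accept state qA and halts.

Answer: Accept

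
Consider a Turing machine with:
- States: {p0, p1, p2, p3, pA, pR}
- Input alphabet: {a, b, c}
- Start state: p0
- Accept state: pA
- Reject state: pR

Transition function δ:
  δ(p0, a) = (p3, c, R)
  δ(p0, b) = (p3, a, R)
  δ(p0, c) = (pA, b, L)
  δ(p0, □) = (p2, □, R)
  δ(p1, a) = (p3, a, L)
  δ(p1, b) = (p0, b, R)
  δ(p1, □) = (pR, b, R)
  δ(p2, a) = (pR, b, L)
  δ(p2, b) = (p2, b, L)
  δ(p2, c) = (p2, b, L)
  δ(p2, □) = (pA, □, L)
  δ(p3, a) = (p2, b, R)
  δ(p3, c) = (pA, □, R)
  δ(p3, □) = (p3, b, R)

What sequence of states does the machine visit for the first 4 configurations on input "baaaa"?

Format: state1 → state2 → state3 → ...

Execution trace:
Initial: [p0]baaaa
Step 1: δ(p0, b) = (p3, a, R) → a[p3]aaaa
Step 2: δ(p3, a) = (p2, b, R) → ab[p2]aaa
Step 3: δ(p2, a) = (pR, b, L) → a[pR]bbaa

The machine reaches the reject state pR and halts.

State sequence: p0 → p3 → p2 → pR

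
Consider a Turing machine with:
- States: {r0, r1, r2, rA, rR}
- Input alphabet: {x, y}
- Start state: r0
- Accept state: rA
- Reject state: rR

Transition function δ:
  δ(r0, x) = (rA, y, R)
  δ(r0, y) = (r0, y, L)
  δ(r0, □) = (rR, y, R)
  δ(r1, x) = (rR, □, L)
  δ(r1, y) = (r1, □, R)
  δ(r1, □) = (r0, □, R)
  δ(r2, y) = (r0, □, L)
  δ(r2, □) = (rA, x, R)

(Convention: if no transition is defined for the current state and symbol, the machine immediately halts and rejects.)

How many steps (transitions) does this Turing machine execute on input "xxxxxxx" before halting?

Execution trace:
Initial: [r0]xxxxxxx
Step 1: δ(r0, x) = (rA, y, R) → y[rA]xxxxxx

The machine reaches the accept state rA and halts.

The machine executed 1 step before halting.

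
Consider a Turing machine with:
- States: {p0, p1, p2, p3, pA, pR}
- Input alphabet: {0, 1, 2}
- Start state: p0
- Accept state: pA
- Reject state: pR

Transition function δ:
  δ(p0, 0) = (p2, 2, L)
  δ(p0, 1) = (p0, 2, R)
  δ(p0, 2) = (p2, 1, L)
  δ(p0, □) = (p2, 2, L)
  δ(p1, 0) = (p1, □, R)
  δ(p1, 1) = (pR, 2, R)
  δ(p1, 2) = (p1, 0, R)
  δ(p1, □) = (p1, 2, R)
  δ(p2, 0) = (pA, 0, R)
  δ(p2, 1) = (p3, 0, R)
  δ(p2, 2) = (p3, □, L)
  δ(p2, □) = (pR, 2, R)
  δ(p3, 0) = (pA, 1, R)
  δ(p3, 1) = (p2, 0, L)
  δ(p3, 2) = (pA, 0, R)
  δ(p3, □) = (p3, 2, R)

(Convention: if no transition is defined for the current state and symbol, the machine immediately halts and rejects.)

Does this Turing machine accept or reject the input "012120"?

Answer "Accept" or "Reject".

Execution trace:
Initial: [p0]012120
Step 1: δ(p0, 0) = (p2, 2, L) → [p2]□212120
Step 2: δ(p2, □) = (pR, 2, R) → 2[pR]212120

The machine reaches the reject state pR and halts.

Answer: Reject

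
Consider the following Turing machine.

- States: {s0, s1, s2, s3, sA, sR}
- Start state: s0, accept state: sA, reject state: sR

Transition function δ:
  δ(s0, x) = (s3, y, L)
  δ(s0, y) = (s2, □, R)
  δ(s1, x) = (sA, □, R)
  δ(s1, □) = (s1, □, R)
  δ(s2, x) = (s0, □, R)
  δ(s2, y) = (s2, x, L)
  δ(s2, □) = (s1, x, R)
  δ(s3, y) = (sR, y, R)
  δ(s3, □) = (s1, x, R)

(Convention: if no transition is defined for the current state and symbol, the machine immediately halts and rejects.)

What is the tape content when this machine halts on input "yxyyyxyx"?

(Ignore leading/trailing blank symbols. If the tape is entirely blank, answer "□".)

Execution trace:
Initial: [s0]yxyyyxyx
Step 1: δ(s0, y) = (s2, □, R) → □[s2]xyyyxyx
Step 2: δ(s2, x) = (s0, □, R) → □□[s0]yyyxyx
Step 3: δ(s0, y) = (s2, □, R) → □□□[s2]yyxyx
Step 4: δ(s2, y) = (s2, x, L) → □□[s2]□xyxyx
Step 5: δ(s2, □) = (s1, x, R) → □□x[s1]xyxyx
Step 6: δ(s1, x) = (sA, □, R) → □□x□[sA]yxyx

The machine reaches the accept state sA and halts.

Final tape (ignoring leading/trailing blanks): x□yxyx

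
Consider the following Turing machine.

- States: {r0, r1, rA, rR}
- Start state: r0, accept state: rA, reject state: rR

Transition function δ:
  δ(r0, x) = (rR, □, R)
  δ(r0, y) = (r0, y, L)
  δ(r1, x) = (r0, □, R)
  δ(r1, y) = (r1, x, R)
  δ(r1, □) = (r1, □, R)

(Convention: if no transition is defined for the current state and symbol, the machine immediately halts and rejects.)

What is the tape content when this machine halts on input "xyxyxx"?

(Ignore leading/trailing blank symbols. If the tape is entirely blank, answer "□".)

Execution trace:
Initial: [r0]xyxyxx
Step 1: δ(r0, x) = (rR, □, R) → □[rR]yxyxx

The machine reaches the reject state rR and halts.

Final tape (ignoring leading/trailing blanks): yxyxx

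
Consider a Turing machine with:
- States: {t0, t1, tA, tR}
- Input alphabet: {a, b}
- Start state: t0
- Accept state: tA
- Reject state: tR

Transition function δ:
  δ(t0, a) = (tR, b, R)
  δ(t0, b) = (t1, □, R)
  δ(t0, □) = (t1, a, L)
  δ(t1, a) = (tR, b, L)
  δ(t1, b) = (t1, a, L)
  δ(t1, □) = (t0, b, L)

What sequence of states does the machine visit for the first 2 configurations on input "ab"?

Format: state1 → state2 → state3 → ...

Execution trace:
Initial: [t0]ab
Step 1: δ(t0, a) = (tR, b, R) → b[tR]b

The machine reaches the reject state tR and halts.

State sequence: t0 → tR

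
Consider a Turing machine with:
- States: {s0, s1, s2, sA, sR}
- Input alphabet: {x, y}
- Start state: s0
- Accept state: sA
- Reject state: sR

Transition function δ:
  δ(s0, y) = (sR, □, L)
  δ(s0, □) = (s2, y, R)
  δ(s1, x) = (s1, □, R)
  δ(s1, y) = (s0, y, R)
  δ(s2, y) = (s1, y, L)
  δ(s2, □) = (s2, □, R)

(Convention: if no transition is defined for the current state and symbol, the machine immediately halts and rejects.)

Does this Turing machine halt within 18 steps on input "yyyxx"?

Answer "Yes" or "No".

Execution trace:
Initial: [s0]yyyxx
Step 1: δ(s0, y) = (sR, □, L) → [sR]□□yyxx

The machine reaches the reject state sR and halts.
The machine halted after 1 step (within the 18-step bound).

Answer: Yes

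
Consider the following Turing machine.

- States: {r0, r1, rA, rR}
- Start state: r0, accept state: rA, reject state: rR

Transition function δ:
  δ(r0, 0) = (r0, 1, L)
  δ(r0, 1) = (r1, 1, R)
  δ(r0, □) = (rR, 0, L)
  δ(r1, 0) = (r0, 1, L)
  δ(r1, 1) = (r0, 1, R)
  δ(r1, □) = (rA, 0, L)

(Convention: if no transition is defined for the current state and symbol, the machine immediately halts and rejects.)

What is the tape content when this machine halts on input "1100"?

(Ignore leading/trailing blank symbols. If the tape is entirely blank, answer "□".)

Execution trace:
Initial: [r0]1100
Step 1: δ(r0, 1) = (r1, 1, R) → 1[r1]100
Step 2: δ(r1, 1) = (r0, 1, R) → 11[r0]00
Step 3: δ(r0, 0) = (r0, 1, L) → 1[r0]110
Step 4: δ(r0, 1) = (r1, 1, R) → 11[r1]10
Step 5: δ(r1, 1) = (r0, 1, R) → 111[r0]0
Step 6: δ(r0, 0) = (r0, 1, L) → 11[r0]11
Step 7: δ(r0, 1) = (r1, 1, R) → 111[r1]1
Step 8: δ(r1, 1) = (r0, 1, R) → 1111[r0]□
Step 9: δ(r0, □) = (rR, 0, L) → 111[rR]10

The machine reaches the reject state rR and halts.

Final tape (ignoring leading/trailing blanks): 11110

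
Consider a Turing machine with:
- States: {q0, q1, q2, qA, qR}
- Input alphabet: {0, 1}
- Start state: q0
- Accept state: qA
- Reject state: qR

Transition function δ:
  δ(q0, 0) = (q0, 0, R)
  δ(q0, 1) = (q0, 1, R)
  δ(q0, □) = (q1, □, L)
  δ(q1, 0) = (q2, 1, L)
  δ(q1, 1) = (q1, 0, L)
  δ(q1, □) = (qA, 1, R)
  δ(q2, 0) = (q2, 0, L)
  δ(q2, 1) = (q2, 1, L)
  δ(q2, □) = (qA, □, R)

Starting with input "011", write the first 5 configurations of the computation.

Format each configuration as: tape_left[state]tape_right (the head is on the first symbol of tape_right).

Transitions applied:
Step 1: δ(q0, 0) = (q0, 0, R)
Step 2: δ(q0, 1) = (q0, 1, R)
Step 3: δ(q0, 1) = (q0, 1, R)
Step 4: δ(q0, □) = (q1, □, L)

The first 5 configurations are:
[q0]011 ⊢ 0[q0]11 ⊢ 01[q0]1 ⊢ 011[q0]□ ⊢ 01[q1]1□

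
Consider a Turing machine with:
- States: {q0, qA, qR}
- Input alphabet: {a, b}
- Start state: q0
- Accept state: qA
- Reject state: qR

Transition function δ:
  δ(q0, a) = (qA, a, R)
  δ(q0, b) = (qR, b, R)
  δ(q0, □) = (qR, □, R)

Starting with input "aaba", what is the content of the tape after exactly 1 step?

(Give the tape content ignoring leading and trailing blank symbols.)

Execution trace:
Initial: [q0]aaba
Step 1: δ(q0, a) = (qA, a, R) → a[qA]aba

The machine reaches the accept state qA and halts.

After 1 step, the tape (ignoring leading/trailing blanks) is: aaba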